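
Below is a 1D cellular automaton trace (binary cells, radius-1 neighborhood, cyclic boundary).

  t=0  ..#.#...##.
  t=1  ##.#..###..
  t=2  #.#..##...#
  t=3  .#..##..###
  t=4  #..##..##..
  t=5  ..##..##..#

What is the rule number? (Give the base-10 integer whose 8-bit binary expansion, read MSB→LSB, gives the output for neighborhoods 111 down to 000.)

43

  [7] ### => .  t=1,i=7
  [6] ##. => .  t=0,i=9
  [5] #.# => #  t=0,i=3
  [4] #.. => .  t=0,i=5
  [3] .## => #  t=0,i=8
  [2] .#. => .  t=0,i=2
  [1] ..# => #  t=0,i=1
  [0] ... => #  t=0,i=0
  bits 00101011 = 43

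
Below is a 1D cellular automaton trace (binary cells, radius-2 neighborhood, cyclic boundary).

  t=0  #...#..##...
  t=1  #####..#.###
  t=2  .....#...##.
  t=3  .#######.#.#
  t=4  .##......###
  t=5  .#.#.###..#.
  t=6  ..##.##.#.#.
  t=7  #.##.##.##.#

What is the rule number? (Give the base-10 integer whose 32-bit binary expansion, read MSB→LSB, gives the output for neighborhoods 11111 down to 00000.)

65201495

  nb #####: next=.  (t=1,i=0, bit31=0)
  nb ####.: next=.  (t=1,i=3, bit30=0)
  nb ###.#: next=.  (t=3,i=7, bit29=0)
  nb ###..: next=.  (t=1,i=4, bit28=0)
  nb ##.##: next=.  (t=4,i=0, bit27=0)
  nb ##.#.: next=.  (t=3,i=8, bit26=0)
  nb ##..#: next=#  (t=1,i=5, bit25=1)
  nb ##...: next=#  (t=0,i=9, bit24=1)
  nb #.###: next=#  (t=1,i=9, bit23=1)
  nb #.##.: next=#  (t=4,i=1, bit22=1)
  nb #.#.#: next=#  (t=3,i=9, bit21=1)
  nb #.#..: next=.  (t=6,i=10, bit20=0)
  nb #..##: next=.  (t=0,i=6, bit19=0)
  nb #..#.: next=.  (t=1,i=6, bit18=0)
  nb #...#: next=#  (t=0,i=2, bit17=1)
  nb #....: next=.  (t=2,i=0, bit16=0)
  nb .####: next=#  (t=1,i=10, bit15=1)
  nb .###.: next=#  (t=4,i=10, bit14=1)
  nb .##.#: next=#  (t=6,i=3, bit13=1)
  nb .##..: next=.  (t=0,i=8, bit12=0)
  nb .#.##: next=.  (t=1,i=8, bit11=0)
  nb .#.#.: next=#  (t=3,i=10, bit10=1)
  nb .#..#: next=.  (t=0,i=5, bit9=0)
  nb .#...: next=#  (t=0,i=1, bit8=1)
  nb ..###: next=.  (t=4,i=9, bit7=0)
  nb ..##.: next=#  (t=0,i=7, bit6=1)
  nb ..#.#: next=.  (t=1,i=7, bit5=0)
  nb ..#..: next=#  (t=0,i=0, bit4=1)
  nb ...##: next=.  (t=2,i=8, bit3=0)
  nb ...#.: next=#  (t=0,i=3, bit2=1)
  nb ....#: next=#  (t=2,i=3, bit1=1)
  nb .....: next=#  (t=2,i=1, bit0=1)
  bits 00000011111000101110010101010111 = 65201495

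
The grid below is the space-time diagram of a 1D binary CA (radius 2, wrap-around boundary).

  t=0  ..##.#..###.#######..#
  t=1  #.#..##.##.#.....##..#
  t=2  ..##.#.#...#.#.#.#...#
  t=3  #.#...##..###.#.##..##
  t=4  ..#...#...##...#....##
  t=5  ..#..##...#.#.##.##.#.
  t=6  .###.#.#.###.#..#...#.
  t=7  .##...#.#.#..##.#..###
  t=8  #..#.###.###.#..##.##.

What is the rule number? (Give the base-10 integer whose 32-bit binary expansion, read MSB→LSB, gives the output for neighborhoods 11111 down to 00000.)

1494306550

  nb #####: next=.  (t=0,i=14, bit31=0)
  nb ####.: next=#  (t=0,i=17, bit30=1)
  nb ###.#: next=.  (t=0,i=10, bit29=0)
  nb ###..: next=#  (t=0,i=18, bit28=1)
  nb ##.##: next=#  (t=0,i=11, bit27=1)
  nb ##.#.: next=.  (t=0,i=4, bit26=0)
  nb ##..#: next=.  (t=0,i=19, bit25=0)
  nb ##...: next=#  (t=4,i=12, bit24=1)
  nb #.###: next=.  (t=0,i=12, bit23=0)
  nb #.##.: next=.  (t=1,i=8, bit22=0)
  nb #.#.#: next=.  (t=2,i=5, bit21=0)
  nb #.#..: next=#  (t=0,i=5, bit20=1)
  nb #..##: next=.  (t=0,i=1, bit19=0)
  nb #..#.: next=.  (t=0,i=20, bit18=0)
  nb #...#: next=.  (t=2,i=9, bit17=0)
  nb #....: next=#  (t=1,i=13, bit16=1)
  nb .####: next=.  (t=0,i=13, bit15=0)
  nb .###.: next=#  (t=0,i=9, bit14=1)
  nb .##.#: next=.  (t=0,i=3, bit13=0)
  nb .##..: next=.  (t=1,i=18, bit12=0)
  nb .#.##: next=#  (t=3,i=15, bit11=1)
  nb .#.#.: next=#  (t=2,i=6, bit10=1)
  nb .#..#: next=#  (t=0,i=0, bit9=1)
  nb .#...: next=.  (t=1,i=12, bit8=0)
  nb ..###: next=#  (t=0,i=8, bit7=1)
  nb ..##.: next=#  (t=0,i=2, bit6=1)
  nb ..#.#: next=#  (t=2,i=11, bit5=1)
  nb ..#..: next=#  (t=0,i=21, bit4=1)
  nb ...##: next=.  (t=1,i=16, bit3=0)
  nb ...#.: next=#  (t=2,i=10, bit2=1)
  nb ....#: next=#  (t=1,i=15, bit1=1)
  nb .....: next=.  (t=1,i=14, bit0=0)
  bits 01011001000100010100111011110110 = 1494306550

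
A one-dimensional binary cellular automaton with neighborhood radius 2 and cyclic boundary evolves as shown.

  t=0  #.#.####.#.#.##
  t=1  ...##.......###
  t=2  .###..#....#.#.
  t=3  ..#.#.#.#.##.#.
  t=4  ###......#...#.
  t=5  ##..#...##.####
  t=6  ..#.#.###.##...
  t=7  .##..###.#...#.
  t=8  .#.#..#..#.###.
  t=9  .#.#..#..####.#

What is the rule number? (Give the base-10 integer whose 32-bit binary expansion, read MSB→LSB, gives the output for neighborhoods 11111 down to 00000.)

177424508

  ##### -> .   bit 31 = 0  t=5,i=13
  ####. -> .   bit 30 = 0  t=0,i=6
  ###.# -> .   bit 29 = 0  t=0,i=0
  ###.. -> .   bit 28 = 0  t=1,i=14
  ##.## -> #   bit 27 = 1  t=5,i=10
  ##.#. -> .   bit 26 = 0  t=0,i=1
  ##..# -> #   bit 25 = 1  t=2,i=4
  ##... -> .   bit 24 = 0  t=1,i=0
  #.### -> #   bit 23 = 1  t=0,i=4
  #.##. -> .   bit 22 = 0  t=3,i=10
  #.#.# -> .   bit 21 = 0  t=0,i=2
  #.#.. -> #   bit 20 = 1  t=2,i=13
  #..## -> .   bit 19 = 0  t=2,i=0
  #..#. -> .   bit 18 = 0  t=2,i=5
  #...# -> #   bit 17 = 1  t=1,i=1
  #.... -> #   bit 16 = 1  t=1,i=6
  .#### -> .   bit 15 = 0  t=0,i=5
  .###. -> #   bit 14 = 1  t=0,i=14
  .##.# -> .   bit 13 = 0  t=3,i=11
  .##.. -> .   bit 12 = 0  t=1,i=4
  .#.## -> #   bit 11 = 1  t=0,i=3
  .#.#. -> .   bit 10 = 0  t=0,i=10
  .#..# -> .   bit 9 = 0  t=2,i=14
  .#... -> .   bit 8 = 0  t=2,i=7
  ..### -> .   bit 7 = 0  t=1,i=12
  ..##. -> #   bit 6 = 1  t=1,i=3
  ..#.# -> #   bit 5 = 1  t=2,i=11
  ..#.. -> #   bit 4 = 1  t=2,i=6
  ...## -> #   bit 3 = 1  t=1,i=2
  ...#. -> #   bit 2 = 1  t=2,i=10
  ....# -> .   bit 1 = 0  t=1,i=10
  ..... -> .   bit 0 = 0  t=1,i=7
  bits 00001010100100110100100001111100 = 177424508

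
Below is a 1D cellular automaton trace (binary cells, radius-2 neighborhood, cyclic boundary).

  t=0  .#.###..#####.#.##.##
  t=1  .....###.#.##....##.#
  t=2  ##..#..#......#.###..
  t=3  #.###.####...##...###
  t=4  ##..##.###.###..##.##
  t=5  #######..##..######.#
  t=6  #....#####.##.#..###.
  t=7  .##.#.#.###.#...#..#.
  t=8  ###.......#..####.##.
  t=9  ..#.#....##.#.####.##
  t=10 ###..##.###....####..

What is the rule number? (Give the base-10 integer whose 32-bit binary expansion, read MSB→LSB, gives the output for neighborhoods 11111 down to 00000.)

2047844732

  nb #####: next=.  (t=0,i=10, bit31=0)
  nb ####.: next=#  (t=0,i=11, bit30=1)
  nb ###.#: next=#  (t=0,i=12, bit29=1)
  nb ###..: next=#  (t=0,i=5, bit28=1)
  nb ##.##: next=#  (t=0,i=18, bit27=1)
  nb ##.#.: next=.  (t=0,i=0, bit26=0)
  nb ##..#: next=#  (t=0,i=6, bit25=1)
  nb ##...: next=.  (t=1,i=13, bit24=0)
  nb #.###: next=.  (t=0,i=3, bit23=0)
  nb #.##.: next=.  (t=0,i=16, bit22=0)
  nb #.#.#: next=.  (t=0,i=1, bit21=0)
  nb #.#..: next=.  (t=1,i=20, bit20=0)
  nb #..##: next=#  (t=0,i=7, bit19=1)
  nb #..#.: next=#  (t=2,i=3, bit18=1)
  nb #...#: next=#  (t=3,i=11, bit17=1)
  nb #....: next=#  (t=1,i=1, bit16=1)
  nb .####: next=#  (t=0,i=9, bit15=1)
  nb .###.: next=.  (t=0,i=4, bit14=0)
  nb .##.#: next=#  (t=0,i=17, bit13=1)
  nb .##..: next=.  (t=1,i=12, bit12=0)
  nb .#.##: next=.  (t=0,i=2, bit11=0)
  nb .#.#.: next=.  (t=7,i=5, bit10=0)
  nb .#..#: next=.  (t=2,i=5, bit9=0)
  nb .#...: next=#  (t=1,i=0, bit8=1)
  nb ..###: next=.  (t=0,i=8, bit7=0)
  nb ..##.: next=#  (t=1,i=17, bit6=1)
  nb ..#.#: next=#  (t=2,i=14, bit5=1)
  nb ..#..: next=#  (t=2,i=4, bit4=1)
  nb ...##: next=#  (t=1,i=4, bit3=1)
  nb ...#.: next=#  (t=2,i=13, bit2=1)
  nb ....#: next=.  (t=1,i=3, bit1=0)
  nb .....: next=.  (t=1,i=2, bit0=0)
  bits 01111010000011111010000101111100 = 2047844732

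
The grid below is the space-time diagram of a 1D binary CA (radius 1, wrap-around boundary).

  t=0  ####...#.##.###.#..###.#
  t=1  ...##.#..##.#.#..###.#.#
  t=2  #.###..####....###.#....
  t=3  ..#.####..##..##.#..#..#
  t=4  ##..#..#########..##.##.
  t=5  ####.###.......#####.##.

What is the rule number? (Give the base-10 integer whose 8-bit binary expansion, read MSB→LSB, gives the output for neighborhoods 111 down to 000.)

  [7] ### => .  t=0,i=0
  [6] ##. => #  t=0,i=3
  [5] #.# => .  t=0,i=8
  [4] #.. => #  t=0,i=4
  [3] .## => #  t=0,i=9
  [2] .#. => .  t=0,i=7
  [1] ..# => #  t=0,i=6
  [0] ... => .  t=0,i=5
  bits 01011010 = 90

90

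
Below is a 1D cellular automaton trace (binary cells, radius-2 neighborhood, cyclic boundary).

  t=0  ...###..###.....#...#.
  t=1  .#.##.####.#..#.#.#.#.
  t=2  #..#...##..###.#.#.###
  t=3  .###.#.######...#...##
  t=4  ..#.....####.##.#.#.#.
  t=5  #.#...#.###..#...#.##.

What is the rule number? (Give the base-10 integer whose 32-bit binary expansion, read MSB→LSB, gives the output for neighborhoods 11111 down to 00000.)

  [31] ##### => #  t=3,i=9
  [30] ####. => #  t=1,i=8
  [29] ###.# => .  t=1,i=9
  [28] ###.. => .  t=0,i=5
  [27] ##.## => .  t=1,i=5
  [26] ##.#. => .  t=1,i=10
  [25] ##..# => #  t=0,i=6
  [24] ##... => #  t=0,i=11
  [23] #.### => .  t=1,i=6
  [22] #.##. => #  t=1,i=3
  [21] #.#.# => .  t=1,i=16
  [20] #.#.. => #  t=1,i=11
  [19] #..## => #  t=0,i=7
  [18] #..#. => #  t=1,i=0
  [17] #...# => #  t=0,i=18
  [16] #.... => .  t=0,i=0
  [15] .#### => #  t=1,i=7
  [14] .###. => #  t=0,i=4
  [13] .##.# => .  t=1,i=4
  [12] .##.. => #  t=2,i=8
  [11] .#.## => .  t=1,i=2
  [10] .#.#. => #  t=1,i=15
  [9] .#..# => #  t=1,i=12
  [8] .#... => .  t=0,i=17
  [7] ..### => #  t=0,i=3
  [6] ..##. => #  t=2,i=7
  [5] ..#.# => .  t=1,i=1
  [4] ..#.. => #  t=0,i=16
  [3] ...## => .  t=0,i=2
  [2] ...#. => .  t=0,i=15
  [1] ....# => #  t=0,i=1
  [0] ..... => .  t=0,i=13
  bits 11000011010111101101011011010010 = 3277772498

3277772498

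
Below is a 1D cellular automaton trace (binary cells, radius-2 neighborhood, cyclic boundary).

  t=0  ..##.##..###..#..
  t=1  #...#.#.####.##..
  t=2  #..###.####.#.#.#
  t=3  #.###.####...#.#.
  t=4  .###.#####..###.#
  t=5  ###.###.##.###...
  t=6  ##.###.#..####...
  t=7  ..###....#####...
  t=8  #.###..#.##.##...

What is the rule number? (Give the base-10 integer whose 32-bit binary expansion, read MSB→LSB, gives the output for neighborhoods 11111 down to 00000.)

1485626550

  nb #####: next=.  (t=4,i=7, bit31=0)
  nb ####.: next=#  (t=1,i=10, bit30=1)
  nb ###.#: next=.  (t=1,i=11, bit29=0)
  nb ###..: next=#  (t=0,i=11, bit28=1)
  nb ##.##: next=#  (t=0,i=4, bit27=1)
  nb ##.#.: next=.  (t=2,i=11, bit26=0)
  nb ##..#: next=.  (t=0,i=7, bit25=0)
  nb ##...: next=.  (t=3,i=10, bit24=0)
  nb #.###: next=#  (t=1,i=8, bit23=1)
  nb #.##.: next=.  (t=0,i=5, bit22=0)
  nb #.#.#: next=.  (t=1,i=6, bit21=0)
  nb #.#..: next=.  (t=6,i=7, bit20=0)
  nb #..##: next=#  (t=0,i=8, bit19=1)
  nb #..#.: next=#  (t=0,i=13, bit18=1)
  nb #...#: next=.  (t=1,i=2, bit17=0)
  nb #....: next=.  (t=0,i=16, bit16=0)
  nb .####: next=#  (t=1,i=9, bit15=1)
  nb .###.: next=#  (t=0,i=10, bit14=1)
  nb .##.#: next=.  (t=0,i=3, bit13=0)
  nb .##..: next=#  (t=0,i=6, bit12=1)
  nb .#.##: next=#  (t=1,i=7, bit11=1)
  nb .#.#.: next=#  (t=1,i=5, bit10=1)
  nb .#..#: next=.  (t=6,i=8, bit9=0)
  nb .#...: next=.  (t=0,i=15, bit8=0)
  nb ..###: next=#  (t=0,i=9, bit7=1)
  nb ..##.: next=.  (t=0,i=2, bit6=0)
  nb ..#.#: next=#  (t=1,i=4, bit5=1)
  nb ..#..: next=#  (t=0,i=14, bit4=1)
  nb ...##: next=.  (t=0,i=1, bit3=0)
  nb ...#.: next=#  (t=1,i=3, bit2=1)
  nb ....#: next=#  (t=0,i=0, bit1=1)
  nb .....: next=.  (t=7,i=16, bit0=0)
  bits 01011000100011001101110010110110 = 1485626550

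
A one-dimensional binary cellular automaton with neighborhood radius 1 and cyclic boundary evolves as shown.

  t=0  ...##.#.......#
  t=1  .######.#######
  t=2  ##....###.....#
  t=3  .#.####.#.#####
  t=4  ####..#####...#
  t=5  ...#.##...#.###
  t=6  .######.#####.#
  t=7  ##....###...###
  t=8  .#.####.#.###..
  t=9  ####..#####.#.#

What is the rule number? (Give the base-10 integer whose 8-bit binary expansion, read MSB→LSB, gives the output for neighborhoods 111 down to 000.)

111

  ###|.  b7=0 t=1,i=2
  ##.|#  b6=1 t=0,i=4
  #.#|#  b5=1 t=0,i=5
  #..|.  b4=0 t=0,i=0
  .##|#  b3=1 t=0,i=3
  .#.|#  b2=1 t=0,i=6
  ..#|#  b1=1 t=0,i=2
  ...|#  b0=1 t=0,i=1
  bits 01101111 = 111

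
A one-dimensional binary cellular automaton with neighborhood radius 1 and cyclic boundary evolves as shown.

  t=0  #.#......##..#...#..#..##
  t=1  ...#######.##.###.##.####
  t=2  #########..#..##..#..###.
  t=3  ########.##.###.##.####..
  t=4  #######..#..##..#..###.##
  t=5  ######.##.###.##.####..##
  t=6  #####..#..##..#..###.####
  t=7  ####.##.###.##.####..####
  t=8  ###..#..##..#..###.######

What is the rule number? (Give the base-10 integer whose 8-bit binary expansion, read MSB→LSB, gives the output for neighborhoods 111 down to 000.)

  ### -> #   bit 7 = 1  t=0,i=24
  ##. -> .   bit 6 = 0  t=0,i=0
  #.# -> .   bit 5 = 0  t=0,i=1
  #.. -> #   bit 4 = 1  t=0,i=3
  .## -> #   bit 3 = 1  t=0,i=9
  .#. -> .   bit 2 = 0  t=0,i=2
  ..# -> #   bit 1 = 1  t=0,i=8
  ... -> #   bit 0 = 1  t=0,i=4
  bits 10011011 = 155

155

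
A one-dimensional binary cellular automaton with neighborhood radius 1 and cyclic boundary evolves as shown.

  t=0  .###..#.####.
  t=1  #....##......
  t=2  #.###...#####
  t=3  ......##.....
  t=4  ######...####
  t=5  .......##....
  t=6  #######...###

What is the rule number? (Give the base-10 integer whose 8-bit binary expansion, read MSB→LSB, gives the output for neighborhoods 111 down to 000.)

  [7] ### => .  t=0,i=2
  [6] ##. => .  t=0,i=3
  [5] #.# => .  t=0,i=7
  [4] #.. => .  t=0,i=4
  [3] .## => .  t=0,i=1
  [2] .#. => #  t=0,i=6
  [1] ..# => #  t=0,i=0
  [0] ... => #  t=1,i=2
  bits 00000111 = 7

7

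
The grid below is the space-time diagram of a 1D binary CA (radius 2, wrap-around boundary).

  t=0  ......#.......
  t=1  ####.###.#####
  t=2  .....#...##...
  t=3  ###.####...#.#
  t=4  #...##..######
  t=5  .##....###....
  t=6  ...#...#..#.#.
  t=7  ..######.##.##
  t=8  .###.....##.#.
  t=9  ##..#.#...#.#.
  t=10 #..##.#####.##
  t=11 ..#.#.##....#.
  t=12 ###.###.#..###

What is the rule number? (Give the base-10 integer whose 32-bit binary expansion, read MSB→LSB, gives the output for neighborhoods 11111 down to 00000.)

  [31] ##### => .  t=1,i=0
  [30] ####. => .  t=1,i=2
  [29] ###.# => .  t=1,i=3
  [28] ###.. => .  t=3,i=7
  [27] ##.## => .  t=1,i=4
  [26] ##.#. => .  t=8,i=11
  [25] ##..# => .  t=4,i=6
  [24] ##... => #  t=2,i=11
  [23] #.### => #  t=1,i=5
  [22] #.##. => #  t=7,i=9
  [21] #.#.# => #  t=9,i=12
  [20] #.#.. => #  t=6,i=12
  [19] #..## => #  t=4,i=7
  [18] #..#. => #  t=6,i=9
  [17] #...# => #  t=2,i=7
  [16] #.... => .  t=0,i=8
  [15] .#### => #  t=1,i=10
  [14] .###. => .  t=1,i=6
  [13] .##.# => #  t=7,i=10
  [12] .##.. => .  t=2,i=10
  [11] .#.## => #  t=3,i=12
  [10] .#.#. => .  t=6,i=11
  [9] .#..# => .  t=6,i=8
  [8] .#... => #  t=0,i=7
  [7] ..### => #  t=4,i=8
  [6] ..##. => .  t=2,i=9
  [5] ..#.# => #  t=3,i=11
  [4] ..#.. => #  t=0,i=6
  [3] ...## => .  t=2,i=8
  [2] ...#. => #  t=0,i=5
  [1] ....# => .  t=0,i=4
  [0] ..... => #  t=0,i=0
  bits 00000001111111101010100110110101 = 33466805

33466805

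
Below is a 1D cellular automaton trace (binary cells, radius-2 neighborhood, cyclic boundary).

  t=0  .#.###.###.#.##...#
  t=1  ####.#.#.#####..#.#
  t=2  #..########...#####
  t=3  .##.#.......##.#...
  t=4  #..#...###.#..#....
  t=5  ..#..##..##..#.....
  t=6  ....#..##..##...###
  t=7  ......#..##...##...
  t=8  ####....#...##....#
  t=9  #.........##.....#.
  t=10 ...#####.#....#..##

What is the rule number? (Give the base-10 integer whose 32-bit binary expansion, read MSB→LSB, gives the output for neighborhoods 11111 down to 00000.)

  ##### -> .   bit 31 = 0  t=1,i=1
  ####. -> .   bit 30 = 0  t=1,i=2
  ###.# -> #   bit 29 = 1  t=0,i=5
  ###.. -> .   bit 28 = 0  t=1,i=13
  ##.## -> .   bit 27 = 0  t=0,i=6
  ##.#. -> #   bit 26 = 1  t=0,i=10
  ##..# -> #   bit 25 = 1  t=1,i=14
  ##... -> .   bit 24 = 0  t=0,i=15
  #.### -> #   bit 23 = 1  t=0,i=3
  #.##. -> #   bit 22 = 1  t=0,i=13
  #.#.# -> #   bit 21 = 1  t=0,i=1
  #.#.. -> .   bit 20 = 0  t=3,i=4
  #..## -> #   bit 19 = 1  t=2,i=2
  #..#. -> #   bit 18 = 1  t=1,i=15
  #...# -> #   bit 17 = 1  t=0,i=16
  #.... -> .   bit 16 = 0  t=3,i=6
  .#### -> #   bit 15 = 1  t=1,i=0
  .###. -> .   bit 14 = 0  t=0,i=4
  .##.# -> .   bit 13 = 0  t=3,i=2
  .##.. -> .   bit 12 = 0  t=0,i=14
  .#.## -> #   bit 11 = 1  t=0,i=2
  .#.#. -> #   bit 10 = 1  t=0,i=0
  .#..# -> .   bit 9 = 0  t=4,i=1
  .#... -> .   bit 8 = 0  t=3,i=5
  ..### -> .   bit 7 = 0  t=2,i=3
  ..##. -> .   bit 6 = 0  t=3,i=1
  ..#.# -> #   bit 5 = 1  t=0,i=18
  ..#.. -> .   bit 4 = 0  t=4,i=0
  ...## -> #   bit 3 = 1  t=2,i=13
  ...#. -> .   bit 2 = 0  t=0,i=17
  ....# -> .   bit 1 = 0  t=3,i=10
  ..... -> #   bit 0 = 1  t=3,i=7
  bits 00100110111011101000110000101001 = 653167657

653167657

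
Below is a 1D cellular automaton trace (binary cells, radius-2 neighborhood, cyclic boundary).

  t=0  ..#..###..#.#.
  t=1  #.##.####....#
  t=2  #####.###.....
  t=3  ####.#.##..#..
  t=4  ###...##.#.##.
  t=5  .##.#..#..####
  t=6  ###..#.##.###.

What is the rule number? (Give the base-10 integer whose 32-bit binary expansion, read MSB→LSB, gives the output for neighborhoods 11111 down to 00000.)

3661818769

  ##### -> #   bit 31 = 1  t=2,i=2
  ####. -> #   bit 30 = 1  t=1,i=7
  ###.# -> .   bit 29 = 0  t=2,i=4
  ###.. -> #   bit 28 = 1  t=0,i=7
  ##.## -> #   bit 27 = 1  t=1,i=1
  ##.#. -> .   bit 26 = 0  t=3,i=4
  ##..# -> #   bit 25 = 1  t=0,i=8
  ##... -> .   bit 24 = 0  t=1,i=9
  #.### -> .   bit 23 = 0  t=1,i=5
  #.##. -> #   bit 22 = 1  t=1,i=2
  #.#.# -> .   bit 21 = 0  t=3,i=5
  #.#.. -> .   bit 20 = 0  t=0,i=12
  #..## -> .   bit 19 = 0  t=0,i=4
  #..#. -> .   bit 18 = 0  t=0,i=9
  #...# -> #   bit 17 = 1  t=0,i=0
  #.... -> .   bit 16 = 0  t=1,i=10
  .#### -> #   bit 15 = 1  t=1,i=6
  .###. -> #   bit 14 = 1  t=0,i=6
  .##.# -> #   bit 13 = 1  t=1,i=0
  .##.. -> .   bit 12 = 0  t=3,i=8
  .#.## -> #   bit 11 = 1  t=3,i=6
  .#.#. -> .   bit 10 = 0  t=0,i=11
  .#..# -> #   bit 9 = 1  t=0,i=3
  .#... -> #   bit 8 = 1  t=0,i=13
  ..### -> #   bit 7 = 1  t=0,i=5
  ..##. -> .   bit 6 = 0  t=1,i=13
  ..#.# -> .   bit 5 = 0  t=0,i=10
  ..#.. -> #   bit 4 = 1  t=0,i=2
  ...## -> .   bit 3 = 0  t=1,i=12
  ...#. -> .   bit 2 = 0  t=0,i=1
  ....# -> .   bit 1 = 0  t=1,i=11
  ..... -> #   bit 0 = 1  t=2,i=11
  bits 11011010010000101110101110010001 = 3661818769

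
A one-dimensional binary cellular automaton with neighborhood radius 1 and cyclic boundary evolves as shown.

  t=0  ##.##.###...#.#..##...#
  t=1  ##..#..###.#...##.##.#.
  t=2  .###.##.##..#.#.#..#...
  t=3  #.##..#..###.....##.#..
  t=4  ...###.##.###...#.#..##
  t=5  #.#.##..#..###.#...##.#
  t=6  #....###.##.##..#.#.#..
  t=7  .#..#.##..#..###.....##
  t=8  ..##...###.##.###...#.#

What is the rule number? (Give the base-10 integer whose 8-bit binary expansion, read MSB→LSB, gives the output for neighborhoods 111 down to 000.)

210

  ### -> #   bit 7 = 1  t=0,i=0
  ##. -> #   bit 6 = 1  t=0,i=1
  #.# -> .   bit 5 = 0  t=0,i=2
  #.. -> #   bit 4 = 1  t=0,i=9
  .## -> .   bit 3 = 0  t=0,i=3
  .#. -> .   bit 2 = 0  t=0,i=12
  ..# -> #   bit 1 = 1  t=0,i=11
  ... -> .   bit 0 = 0  t=0,i=10
  bits 11010010 = 210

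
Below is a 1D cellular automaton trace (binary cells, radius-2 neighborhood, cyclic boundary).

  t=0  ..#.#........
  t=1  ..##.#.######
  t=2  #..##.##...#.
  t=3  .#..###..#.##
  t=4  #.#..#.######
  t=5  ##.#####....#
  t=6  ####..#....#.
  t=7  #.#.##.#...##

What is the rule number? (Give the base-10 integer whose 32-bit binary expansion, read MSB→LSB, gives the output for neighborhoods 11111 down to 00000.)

  #####|.  b31=0 t=1,i=9
  ####.|#  b30=1 t=1,i=11
  ###.#|#  b29=1 t=4,i=0
  ###..|.  b28=0 t=1,i=12
  ##.##|#  b27=1 t=2,i=5
  ##.#.|#  b26=1 t=1,i=4
  ##..#|#  b25=1 t=1,i=0
  ##...|.  b24=0 t=2,i=8
  #.###|#  b23=1 t=1,i=7
  #.##.|#  b22=1 t=2,i=6
  #.#.#|.  b21=0 t=1,i=5
  #.#..|.  b20=0 t=0,i=4
  #..##|.  b19=0 t=1,i=1
  #..#.|#  b18=1 t=3,i=8
  #...#|#  b17=1 t=2,i=9
  #....|.  b16=0 t=0,i=6
  .####|.  b15=0 t=1,i=8
  .###.|#  b14=1 t=3,i=5
  .##.#|#  b13=1 t=1,i=3
  .##..|.  b12=0 t=2,i=7
  .#.##|#  b11=1 t=1,i=6
  .#.#.|#  b10=1 t=0,i=3
  .#..#|#  b9=1 t=2,i=1
  .#...|#  b8=1 t=0,i=5
  ..###|.  b7=0 t=3,i=4
  ..##.|.  b6=0 t=1,i=2
  ..#.#|#  b5=1 t=0,i=2
  ..#..|.  b4=0 t=6,i=6
  ...##|#  b3=1 t=5,i=11
  ...#.|.  b2=0 t=0,i=1
  ....#|.  b1=0 t=0,i=0
  .....|#  b0=1 t=0,i=7
  bits 01101110110001100110111100101001 = 1858498345

1858498345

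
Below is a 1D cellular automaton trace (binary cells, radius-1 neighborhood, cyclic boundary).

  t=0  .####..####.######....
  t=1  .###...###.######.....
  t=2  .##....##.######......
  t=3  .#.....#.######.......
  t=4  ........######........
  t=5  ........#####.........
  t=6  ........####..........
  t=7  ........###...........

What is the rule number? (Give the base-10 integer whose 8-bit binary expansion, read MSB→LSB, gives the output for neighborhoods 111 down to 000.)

168

  nb ###: next=#  (t=0,i=2, bit7=1)
  nb ##.: next=.  (t=0,i=4, bit6=0)
  nb #.#: next=#  (t=0,i=11, bit5=1)
  nb #..: next=.  (t=0,i=5, bit4=0)
  nb .##: next=#  (t=0,i=1, bit3=1)
  nb .#.: next=.  (t=3,i=1, bit2=0)
  nb ..#: next=.  (t=0,i=0, bit1=0)
  nb ...: next=.  (t=0,i=19, bit0=0)
  bits 10101000 = 168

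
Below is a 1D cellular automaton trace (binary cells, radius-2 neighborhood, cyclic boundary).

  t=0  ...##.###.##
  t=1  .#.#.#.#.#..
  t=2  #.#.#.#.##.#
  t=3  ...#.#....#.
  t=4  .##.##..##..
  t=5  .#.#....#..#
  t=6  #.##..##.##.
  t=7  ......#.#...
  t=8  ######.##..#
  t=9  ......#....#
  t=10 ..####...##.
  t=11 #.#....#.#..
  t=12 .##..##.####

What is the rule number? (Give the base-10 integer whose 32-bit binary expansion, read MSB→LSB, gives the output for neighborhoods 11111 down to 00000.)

135677639

  [31] ##### => .  t=8,i=1
  [30] ####. => .  t=8,i=4
  [29] ###.# => .  t=0,i=8
  [28] ###.. => .  t=10,i=5
  [27] ##.## => #  t=0,i=5
  [26] ##.#. => .  t=2,i=1
  [25] ##..# => .  t=4,i=6
  [24] ##... => .  t=0,i=0
  [23] #.### => .  t=0,i=6
  [22] #.##. => .  t=0,i=10
  [21] #.#.# => .  t=1,i=3
  [20] #.#.. => #  t=1,i=9
  [19] #..## => .  t=4,i=7
  [18] #..#. => #  t=5,i=10
  [17] #...# => #  t=0,i=1
  [16] #.... => .  t=3,i=0
  [15] .#### => .  t=8,i=0
  [14] .###. => #  t=0,i=7
  [13] .##.# => .  t=0,i=4
  [12] .##.. => .  t=0,i=11
  [11] .#.## => .  t=2,i=7
  [10] .#.#. => #  t=1,i=2
  [9] .#..# => #  t=5,i=9
  [8] .#... => .  t=1,i=10
  [7] ..### => #  t=8,i=11
  [6] ..##. => #  t=0,i=3
  [5] ..#.# => .  t=1,i=1
  [4] ..#.. => .  t=3,i=10
  [3] ...## => .  t=0,i=2
  [2] ...#. => #  t=1,i=0
  [1] ....# => #  t=3,i=1
  [0] ..... => #  t=7,i=0
  bits 00001000000101100100011011000111 = 135677639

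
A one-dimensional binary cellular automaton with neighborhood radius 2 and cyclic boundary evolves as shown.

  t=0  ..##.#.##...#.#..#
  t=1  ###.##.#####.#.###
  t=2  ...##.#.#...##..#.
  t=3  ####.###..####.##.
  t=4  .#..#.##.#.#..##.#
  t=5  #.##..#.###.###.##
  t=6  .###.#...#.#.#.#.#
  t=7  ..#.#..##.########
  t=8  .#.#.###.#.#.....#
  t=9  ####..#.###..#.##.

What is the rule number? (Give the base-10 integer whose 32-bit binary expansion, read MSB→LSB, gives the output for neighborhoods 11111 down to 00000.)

493868638

  nb #####: next=.  (t=1,i=0, bit31=0)
  nb ####.: next=.  (t=1,i=1, bit30=0)
  nb ###.#: next=.  (t=1,i=2, bit29=0)
  nb ###..: next=#  (t=3,i=7, bit28=1)
  nb ##.##: next=#  (t=1,i=3, bit27=1)
  nb ##.#.: next=#  (t=0,i=4, bit26=1)
  nb ##..#: next=.  (t=2,i=14, bit25=0)
  nb ##...: next=#  (t=0,i=9, bit24=1)
  nb #.###: next=.  (t=1,i=7, bit23=0)
  nb #.##.: next=#  (t=0,i=7, bit22=1)
  nb #.#.#: next=#  (t=0,i=5, bit21=1)
  nb #.#..: next=.  (t=0,i=14, bit20=0)
  nb #..##: next=#  (t=0,i=1, bit19=1)
  nb #..#.: next=#  (t=0,i=16, bit18=1)
  nb #...#: next=#  (t=0,i=10, bit17=1)
  nb #....: next=#  (t=2,i=0, bit16=1)
  nb .####: next=#  (t=1,i=8, bit15=1)
  nb .###.: next=#  (t=3,i=6, bit14=1)
  nb .##.#: next=.  (t=0,i=3, bit13=0)
  nb .##..: next=#  (t=0,i=8, bit12=1)
  nb .#.##: next=.  (t=0,i=6, bit11=0)
  nb .#.#.: next=#  (t=0,i=13, bit10=1)
  nb .#..#: next=#  (t=0,i=0, bit9=1)
  nb .#...: next=.  (t=2,i=9, bit8=0)
  nb ..###: next=.  (t=3,i=10, bit7=0)
  nb ..##.: next=#  (t=0,i=2, bit6=1)
  nb ..#.#: next=.  (t=0,i=12, bit5=0)
  nb ..#..: next=#  (t=0,i=17, bit4=1)
  nb ...##: next=#  (t=2,i=2, bit3=1)
  nb ...#.: next=#  (t=0,i=11, bit2=1)
  nb ....#: next=#  (t=2,i=1, bit1=1)
  nb .....: next=.  (t=8,i=14, bit0=0)
  bits 00011101011011111101011001011110 = 493868638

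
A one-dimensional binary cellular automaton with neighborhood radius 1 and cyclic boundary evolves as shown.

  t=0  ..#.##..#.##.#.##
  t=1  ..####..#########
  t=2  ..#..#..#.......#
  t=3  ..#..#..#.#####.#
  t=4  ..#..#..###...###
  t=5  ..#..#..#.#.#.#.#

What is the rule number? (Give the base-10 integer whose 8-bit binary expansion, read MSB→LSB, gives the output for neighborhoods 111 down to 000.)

  nb ###: next=.  (t=1,i=3, bit7=0)
  nb ##.: next=#  (t=0,i=5, bit6=1)
  nb #.#: next=#  (t=0,i=3, bit5=1)
  nb #..: next=.  (t=0,i=0, bit4=0)
  nb .##: next=#  (t=0,i=4, bit3=1)
  nb .#.: next=#  (t=0,i=2, bit2=1)
  nb ..#: next=.  (t=0,i=1, bit1=0)
  nb ...: next=#  (t=2,i=10, bit0=1)
  bits 01101101 = 109

109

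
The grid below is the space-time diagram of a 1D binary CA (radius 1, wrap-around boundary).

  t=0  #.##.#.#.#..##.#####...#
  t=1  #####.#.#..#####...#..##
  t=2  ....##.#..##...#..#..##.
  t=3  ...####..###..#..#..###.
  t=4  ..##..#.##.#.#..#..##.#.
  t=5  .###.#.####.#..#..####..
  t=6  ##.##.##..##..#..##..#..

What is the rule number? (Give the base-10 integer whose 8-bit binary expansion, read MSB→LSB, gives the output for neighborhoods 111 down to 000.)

106

  ###|.  b7=0 t=0,i=16
  ##.|#  b6=1 t=0,i=0
  #.#|#  b5=1 t=0,i=1
  #..|.  b4=0 t=0,i=10
  .##|#  b3=1 t=0,i=2
  .#.|.  b2=0 t=0,i=5
  ..#|#  b1=1 t=0,i=11
  ...|.  b0=0 t=0,i=21
  bits 01101010 = 106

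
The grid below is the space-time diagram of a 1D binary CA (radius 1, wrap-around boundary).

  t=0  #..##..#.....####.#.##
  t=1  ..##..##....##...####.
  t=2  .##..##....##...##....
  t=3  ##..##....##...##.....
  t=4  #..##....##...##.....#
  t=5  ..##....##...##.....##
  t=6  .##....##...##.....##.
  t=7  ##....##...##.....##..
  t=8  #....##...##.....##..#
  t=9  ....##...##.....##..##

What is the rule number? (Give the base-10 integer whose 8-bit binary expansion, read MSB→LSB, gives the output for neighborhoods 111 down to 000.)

  ###|.  b7=0 t=0,i=14
  ##.|.  b6=0 t=0,i=0
  #.#|#  b5=1 t=0,i=17
  #..|.  b4=0 t=0,i=1
  .##|#  b3=1 t=0,i=3
  .#.|#  b2=1 t=0,i=7
  ..#|#  b1=1 t=0,i=2
  ...|.  b0=0 t=0,i=9
  bits 00101110 = 46

46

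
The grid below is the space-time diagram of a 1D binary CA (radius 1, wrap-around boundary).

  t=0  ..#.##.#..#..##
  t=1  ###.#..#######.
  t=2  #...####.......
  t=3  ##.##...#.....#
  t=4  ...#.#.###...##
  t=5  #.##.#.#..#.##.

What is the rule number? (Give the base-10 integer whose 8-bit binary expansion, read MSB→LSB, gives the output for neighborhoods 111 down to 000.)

  nb ###: next=.  (t=1,i=1, bit7=0)
  nb ##.: next=.  (t=0,i=5, bit6=0)
  nb #.#: next=.  (t=0,i=3, bit5=0)
  nb #..: next=#  (t=0,i=0, bit4=1)
  nb .##: next=#  (t=0,i=4, bit3=1)
  nb .#.: next=#  (t=0,i=2, bit2=1)
  nb ..#: next=#  (t=0,i=1, bit1=1)
  nb ...: next=.  (t=2,i=2, bit0=0)
  bits 00011110 = 30

30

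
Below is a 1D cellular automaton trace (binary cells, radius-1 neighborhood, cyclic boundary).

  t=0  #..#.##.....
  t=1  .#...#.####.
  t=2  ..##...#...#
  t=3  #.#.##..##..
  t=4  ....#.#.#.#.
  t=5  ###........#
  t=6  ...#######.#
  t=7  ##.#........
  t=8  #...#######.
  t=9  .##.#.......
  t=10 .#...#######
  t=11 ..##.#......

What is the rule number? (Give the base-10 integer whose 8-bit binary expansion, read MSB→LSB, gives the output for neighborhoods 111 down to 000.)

25

  ### -> .   bit 7 = 0  t=1,i=8
  ##. -> .   bit 6 = 0  t=0,i=6
  #.# -> .   bit 5 = 0  t=0,i=4
  #.. -> #   bit 4 = 1  t=0,i=1
  .## -> #   bit 3 = 1  t=0,i=5
  .#. -> .   bit 2 = 0  t=0,i=0
  ..# -> .   bit 1 = 0  t=0,i=2
  ... -> #   bit 0 = 1  t=0,i=8
  bits 00011001 = 25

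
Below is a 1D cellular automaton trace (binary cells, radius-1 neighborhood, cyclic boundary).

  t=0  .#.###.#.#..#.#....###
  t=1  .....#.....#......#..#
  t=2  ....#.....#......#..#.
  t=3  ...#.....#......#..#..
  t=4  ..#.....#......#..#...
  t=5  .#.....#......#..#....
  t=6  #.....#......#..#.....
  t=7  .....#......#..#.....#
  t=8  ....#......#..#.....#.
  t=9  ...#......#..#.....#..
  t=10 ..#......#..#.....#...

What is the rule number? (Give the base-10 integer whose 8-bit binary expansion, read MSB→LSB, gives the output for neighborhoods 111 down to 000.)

66

  nb ###: next=.  (t=0,i=4, bit7=0)
  nb ##.: next=#  (t=0,i=5, bit6=1)
  nb #.#: next=.  (t=0,i=0, bit5=0)
  nb #..: next=.  (t=0,i=10, bit4=0)
  nb .##: next=.  (t=0,i=3, bit3=0)
  nb .#.: next=.  (t=0,i=1, bit2=0)
  nb ..#: next=#  (t=0,i=11, bit1=1)
  nb ...: next=.  (t=0,i=16, bit0=0)
  bits 01000010 = 66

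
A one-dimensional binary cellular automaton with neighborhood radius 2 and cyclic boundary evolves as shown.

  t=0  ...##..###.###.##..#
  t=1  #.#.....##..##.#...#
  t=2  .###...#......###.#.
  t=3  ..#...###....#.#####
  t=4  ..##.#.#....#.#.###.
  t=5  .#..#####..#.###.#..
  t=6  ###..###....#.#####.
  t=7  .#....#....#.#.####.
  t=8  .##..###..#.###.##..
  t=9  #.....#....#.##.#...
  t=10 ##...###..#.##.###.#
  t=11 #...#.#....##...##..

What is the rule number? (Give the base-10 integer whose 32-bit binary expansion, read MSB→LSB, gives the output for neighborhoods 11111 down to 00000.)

3832598300

  #####|#  b31=1 t=3,i=17
  ####.|#  b30=1 t=3,i=18
  ###.#|#  b29=1 t=0,i=9
  ###..|.  b28=0 t=2,i=3
  ##.##|.  b27=0 t=0,i=10
  ##.#.|#  b26=1 t=1,i=1
  ##..#|.  b25=0 t=0,i=5
  ##...|.  b24=0 t=2,i=4
  #.###|.  b23=0 t=0,i=11
  #.##.|#  b22=1 t=0,i=15
  #.#.#|#  b21=1 t=4,i=5
  #.#..|#  b20=1 t=1,i=2
  #..##|.  b19=0 t=0,i=6
  #..#.|.  b18=0 t=0,i=18
  #...#|.  b17=0 t=0,i=1
  #....|.  b16=0 t=1,i=4
  .####|#  b15=1 t=3,i=16
  .###.|#  b14=1 t=0,i=8
  .##.#|.  b13=0 t=1,i=0
  .##..|.  b12=0 t=0,i=4
  .#.##|#  b11=1 t=3,i=14
  .#.#.|#  b10=1 t=4,i=6
  .#..#|#  b9=1 t=2,i=19
  .#...|#  b8=1 t=0,i=0
  ..###|.  b7=0 t=0,i=7
  ..##.|.  b6=0 t=0,i=3
  ..#.#|.  b5=0 t=3,i=13
  ..#..|#  b4=1 t=0,i=19
  ...##|#  b3=1 t=0,i=2
  ...#.|#  b2=1 t=2,i=6
  ....#|.  b1=0 t=1,i=6
  .....|.  b0=0 t=1,i=5
  bits 11100100011100001100111100011100 = 3832598300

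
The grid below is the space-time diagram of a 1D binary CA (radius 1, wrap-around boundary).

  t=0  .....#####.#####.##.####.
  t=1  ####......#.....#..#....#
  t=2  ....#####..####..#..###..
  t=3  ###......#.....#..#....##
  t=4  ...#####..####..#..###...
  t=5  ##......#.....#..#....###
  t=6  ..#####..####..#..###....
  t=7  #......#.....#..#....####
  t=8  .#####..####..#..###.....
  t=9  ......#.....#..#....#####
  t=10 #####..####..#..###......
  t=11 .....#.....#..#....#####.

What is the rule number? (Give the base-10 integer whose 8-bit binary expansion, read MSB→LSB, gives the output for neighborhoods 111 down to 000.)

49

  ###|.  b7=0 t=0,i=6
  ##.|.  b6=0 t=0,i=9
  #.#|#  b5=1 t=0,i=10
  #..|#  b4=1 t=0,i=24
  .##|.  b3=0 t=0,i=5
  .#.|.  b2=0 t=1,i=10
  ..#|.  b1=0 t=0,i=4
  ...|#  b0=1 t=0,i=0
  bits 00110001 = 49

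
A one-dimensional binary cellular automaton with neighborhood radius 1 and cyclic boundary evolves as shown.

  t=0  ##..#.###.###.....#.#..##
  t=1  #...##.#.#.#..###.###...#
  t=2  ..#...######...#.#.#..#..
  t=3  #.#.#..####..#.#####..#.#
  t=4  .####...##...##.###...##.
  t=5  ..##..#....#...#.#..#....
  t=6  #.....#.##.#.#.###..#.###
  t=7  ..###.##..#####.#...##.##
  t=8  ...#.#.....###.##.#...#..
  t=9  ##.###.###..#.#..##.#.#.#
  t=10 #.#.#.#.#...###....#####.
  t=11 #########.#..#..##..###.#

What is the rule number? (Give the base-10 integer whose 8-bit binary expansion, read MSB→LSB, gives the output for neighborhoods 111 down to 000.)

165

  [7] ### => #  t=0,i=0
  [6] ##. => .  t=0,i=1
  [5] #.# => #  t=0,i=5
  [4] #.. => .  t=0,i=2
  [3] .## => .  t=0,i=6
  [2] .#. => #  t=0,i=4
  [1] ..# => .  t=0,i=3
  [0] ... => #  t=0,i=14
  bits 10100101 = 165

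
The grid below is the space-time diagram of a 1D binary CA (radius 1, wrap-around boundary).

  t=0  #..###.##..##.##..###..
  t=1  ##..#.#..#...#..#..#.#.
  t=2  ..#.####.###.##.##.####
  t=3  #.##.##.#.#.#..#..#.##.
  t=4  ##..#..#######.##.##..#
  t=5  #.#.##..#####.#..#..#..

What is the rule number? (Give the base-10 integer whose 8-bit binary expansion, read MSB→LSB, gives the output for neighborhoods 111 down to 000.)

181

  ### -> #   bit 7 = 1  t=0,i=4
  ##. -> .   bit 6 = 0  t=0,i=5
  #.# -> #   bit 5 = 1  t=0,i=6
  #.. -> #   bit 4 = 1  t=0,i=1
  .## -> .   bit 3 = 0  t=0,i=3
  .#. -> #   bit 2 = 1  t=0,i=0
  ..# -> .   bit 1 = 0  t=0,i=2
  ... -> #   bit 0 = 1  t=1,i=11
  bits 10110101 = 181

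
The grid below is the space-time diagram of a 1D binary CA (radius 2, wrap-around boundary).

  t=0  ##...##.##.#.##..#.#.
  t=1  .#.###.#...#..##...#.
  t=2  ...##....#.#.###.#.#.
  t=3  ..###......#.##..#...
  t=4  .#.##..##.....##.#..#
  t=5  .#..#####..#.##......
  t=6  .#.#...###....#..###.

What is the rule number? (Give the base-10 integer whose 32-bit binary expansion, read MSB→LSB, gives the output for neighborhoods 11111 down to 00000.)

  #####|.  b31=0 t=5,i=6
  ####.|#  b30=1 t=5,i=7
  ###.#|.  b29=0 t=1,i=5
  ###..|#  b28=1 t=3,i=4
  ##.##|#  b27=1 t=0,i=7
  ##.#.|.  b26=0 t=0,i=10
  ##..#|#  b25=1 t=0,i=15
  ##...|.  b24=0 t=0,i=2
  #.###|#  b23=1 t=1,i=3
  #.##.|.  b22=0 t=0,i=0
  #.#.#|#  b21=1 t=0,i=11
  #.#..|.  b20=0 t=1,i=7
  #..##|#  b19=1 t=1,i=13
  #..#.|.  b18=0 t=0,i=16
  #...#|#  b17=1 t=0,i=3
  #....|.  b16=0 t=2,i=0
  .####|.  b15=0 t=5,i=5
  .###.|#  b14=1 t=1,i=4
  .##.#|.  b13=0 t=0,i=6
  .##..|#  b12=1 t=0,i=1
  .#.##|.  b11=0 t=0,i=12
  .#.#.|.  b10=0 t=0,i=18
  .#..#|.  b9=0 t=1,i=12
  .#...|.  b8=0 t=1,i=8
  ..###|.  b7=0 t=3,i=2
  ..##.|#  b6=1 t=0,i=5
  ..#.#|.  b5=0 t=0,i=17
  ..#..|#  b4=1 t=1,i=11
  ...##|#  b3=1 t=0,i=4
  ...#.|.  b2=0 t=1,i=10
  ....#|.  b1=0 t=2,i=1
  .....|#  b0=1 t=3,i=7
  bits 01011010101010100101000001011001 = 1521111129

1521111129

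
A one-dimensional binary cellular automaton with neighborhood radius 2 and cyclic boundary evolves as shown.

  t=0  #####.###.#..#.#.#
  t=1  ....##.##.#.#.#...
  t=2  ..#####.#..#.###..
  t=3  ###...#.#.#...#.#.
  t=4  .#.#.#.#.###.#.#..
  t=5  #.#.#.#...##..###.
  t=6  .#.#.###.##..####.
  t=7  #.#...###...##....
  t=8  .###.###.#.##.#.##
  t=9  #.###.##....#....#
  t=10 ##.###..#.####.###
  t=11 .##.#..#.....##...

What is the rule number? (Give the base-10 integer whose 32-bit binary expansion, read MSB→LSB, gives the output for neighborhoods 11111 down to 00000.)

689726942

  ##### -> .   bit 31 = 0  t=0,i=1
  ####. -> .   bit 30 = 0  t=0,i=3
  ###.# -> #   bit 29 = 1  t=0,i=4
  ###.. -> .   bit 28 = 0  t=2,i=15
  ##.## -> #   bit 27 = 1  t=0,i=5
  ##.#. -> .   bit 26 = 0  t=0,i=9
  ##..# -> .   bit 25 = 0  t=5,i=12
  ##... -> #   bit 24 = 1  t=2,i=16
  #.### -> .   bit 23 = 0  t=0,i=6
  #.##. -> .   bit 22 = 0  t=1,i=7
  #.#.# -> .   bit 21 = 0  t=0,i=15
  #.#.. -> #   bit 20 = 1  t=0,i=10
  #..## -> #   bit 19 = 1  t=5,i=13
  #..#. -> #   bit 18 = 1  t=0,i=12
  #...# -> .   bit 17 = 0  t=3,i=4
  #.... -> .   bit 16 = 0  t=1,i=16
  .#### -> .   bit 15 = 0  t=0,i=0
  .###. -> #   bit 14 = 1  t=0,i=7
  .##.# -> #   bit 13 = 1  t=1,i=5
  .##.. -> .   bit 12 = 0  t=5,i=11
  .#.## -> .   bit 11 = 0  t=0,i=16
  .#.#. -> #   bit 10 = 1  t=0,i=14
  .#..# -> .   bit 9 = 0  t=0,i=11
  .#... -> #   bit 8 = 1  t=1,i=15
  ..### -> #   bit 7 = 1  t=2,i=2
  ..##. -> #   bit 6 = 1  t=1,i=4
  ..#.# -> .   bit 5 = 0  t=0,i=13
  ..#.. -> #   bit 4 = 1  t=9,i=12
  ...## -> #   bit 3 = 1  t=1,i=3
  ...#. -> #   bit 2 = 1  t=3,i=5
  ....# -> #   bit 1 = 1  t=1,i=2
  ..... -> .   bit 0 = 0  t=1,i=0
  bits 00101001000111000110010111011110 = 689726942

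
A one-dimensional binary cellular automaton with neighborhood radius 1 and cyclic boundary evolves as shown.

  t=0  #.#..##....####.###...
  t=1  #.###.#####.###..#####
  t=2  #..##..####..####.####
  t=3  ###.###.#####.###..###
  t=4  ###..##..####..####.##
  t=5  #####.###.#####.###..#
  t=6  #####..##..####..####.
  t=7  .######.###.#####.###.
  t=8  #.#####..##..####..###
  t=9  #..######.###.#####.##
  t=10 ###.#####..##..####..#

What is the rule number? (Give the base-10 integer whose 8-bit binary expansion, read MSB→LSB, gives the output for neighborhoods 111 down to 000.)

215

  [7] ### => #  t=0,i=12
  [6] ##. => #  t=0,i=6
  [5] #.# => .  t=0,i=1
  [4] #.. => #  t=0,i=3
  [3] .## => .  t=0,i=5
  [2] .#. => #  t=0,i=0
  [1] ..# => #  t=0,i=4
  [0] ... => #  t=0,i=8
  bits 11010111 = 215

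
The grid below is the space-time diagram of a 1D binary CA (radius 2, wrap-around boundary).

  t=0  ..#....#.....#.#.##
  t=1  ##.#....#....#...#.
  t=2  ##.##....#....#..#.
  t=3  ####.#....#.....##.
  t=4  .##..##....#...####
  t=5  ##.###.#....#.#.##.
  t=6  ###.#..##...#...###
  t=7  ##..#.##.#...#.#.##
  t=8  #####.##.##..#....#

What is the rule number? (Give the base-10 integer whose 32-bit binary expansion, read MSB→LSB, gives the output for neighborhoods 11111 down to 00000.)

3680297320

  [31] ##### => #  t=6,i=0
  [30] ####. => #  t=3,i=2
  [29] ###.# => .  t=3,i=3
  [28] ###.. => #  t=7,i=1
  [27] ##.## => #  t=2,i=2
  [26] ##.#. => .  t=1,i=2
  [25] ##..# => #  t=0,i=0
  [24] ##... => #  t=2,i=5
  [23] #.### => .  t=3,i=0
  [22] #.##. => #  t=0,i=17
  [21] #.#.# => .  t=0,i=15
  [20] #.#.. => #  t=1,i=3
  [19] #..## => #  t=4,i=4
  [18] #..#. => #  t=0,i=1
  [17] #...# => .  t=1,i=15
  [16] #.... => .  t=0,i=4
  [15] .#### => #  t=3,i=1
  [14] .###. => #  t=5,i=4
  [13] .##.# => #  t=1,i=1
  [12] .##.. => .  t=0,i=18
  [11] .#.## => .  t=0,i=16
  [10] .#.#. => .  t=0,i=14
  [9] .#..# => .  t=2,i=15
  [8] .#... => #  t=0,i=3
  [7] ..### => .  t=4,i=15
  [6] ..##. => #  t=3,i=16
  [5] ..#.# => #  t=0,i=13
  [4] ..#.. => .  t=0,i=2
  [3] ...## => #  t=3,i=15
  [2] ...#. => .  t=0,i=6
  [1] ....# => .  t=0,i=5
  [0] ..... => .  t=0,i=10
  bits 11011011010111001110000101101000 = 3680297320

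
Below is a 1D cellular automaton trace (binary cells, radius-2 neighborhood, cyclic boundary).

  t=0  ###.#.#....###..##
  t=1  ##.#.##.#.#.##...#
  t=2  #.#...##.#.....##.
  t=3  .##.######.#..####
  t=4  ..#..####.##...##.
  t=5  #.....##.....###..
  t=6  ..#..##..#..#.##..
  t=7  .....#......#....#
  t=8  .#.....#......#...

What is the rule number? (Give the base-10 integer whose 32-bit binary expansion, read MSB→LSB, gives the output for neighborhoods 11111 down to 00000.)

3558073448

  nb #####: next=#  (t=0,i=0, bit31=1)
  nb ####.: next=#  (t=0,i=1, bit30=1)
  nb ###.#: next=.  (t=0,i=2, bit29=0)
  nb ###..: next=#  (t=0,i=13, bit28=1)
  nb ##.##: next=.  (t=3,i=0, bit27=0)
  nb ##.#.: next=#  (t=0,i=3, bit26=1)
  nb ##..#: next=.  (t=0,i=14, bit25=0)
  nb ##...: next=.  (t=1,i=14, bit24=0)
  nb #.###: next=.  (t=3,i=4, bit23=0)
  nb #.##.: next=.  (t=1,i=5, bit22=0)
  nb #.#.#: next=.  (t=0,i=4, bit21=0)
  nb #.#..: next=#  (t=0,i=6, bit20=1)
  nb #..##: next=.  (t=0,i=15, bit19=0)
  nb #..#.: next=.  (t=5,i=17, bit18=0)
  nb #...#: next=#  (t=1,i=15, bit17=1)
  nb #....: next=#  (t=0,i=8, bit16=1)
  nb .####: next=#  (t=0,i=17, bit15=1)
  nb .###.: next=#  (t=0,i=12, bit14=1)
  nb .##.#: next=#  (t=1,i=6, bit13=1)
  nb .##..: next=.  (t=1,i=13, bit12=0)
  nb .#.##: next=.  (t=1,i=4, bit11=0)
  nb .#.#.: next=#  (t=0,i=5, bit10=1)
  nb .#..#: next=.  (t=3,i=12, bit9=0)
  nb .#...: next=.  (t=0,i=7, bit8=0)
  nb ..###: next=.  (t=0,i=11, bit7=0)
  nb ..##.: next=#  (t=2,i=6, bit6=1)
  nb ..#.#: next=#  (t=6,i=12, bit5=1)
  nb ..#..: next=.  (t=4,i=2, bit4=0)
  nb ...##: next=#  (t=0,i=10, bit3=1)
  nb ...#.: next=.  (t=4,i=1, bit2=0)
  nb ....#: next=.  (t=0,i=9, bit1=0)
  nb .....: next=.  (t=2,i=12, bit0=0)
  bits 11010100000100111110010001101000 = 3558073448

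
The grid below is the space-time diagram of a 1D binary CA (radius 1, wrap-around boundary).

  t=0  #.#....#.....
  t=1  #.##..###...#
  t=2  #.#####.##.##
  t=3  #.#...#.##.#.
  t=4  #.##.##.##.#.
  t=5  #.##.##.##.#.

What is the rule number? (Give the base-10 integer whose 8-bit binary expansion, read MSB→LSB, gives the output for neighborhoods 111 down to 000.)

94

  ###|.  b7=0 t=1,i=7
  ##.|#  b6=1 t=1,i=0
  #.#|.  b5=0 t=0,i=1
  #..|#  b4=1 t=0,i=3
  .##|#  b3=1 t=1,i=2
  .#.|#  b2=1 t=0,i=0
  ..#|#  b1=1 t=0,i=6
  ...|.  b0=0 t=0,i=4
  bits 01011110 = 94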